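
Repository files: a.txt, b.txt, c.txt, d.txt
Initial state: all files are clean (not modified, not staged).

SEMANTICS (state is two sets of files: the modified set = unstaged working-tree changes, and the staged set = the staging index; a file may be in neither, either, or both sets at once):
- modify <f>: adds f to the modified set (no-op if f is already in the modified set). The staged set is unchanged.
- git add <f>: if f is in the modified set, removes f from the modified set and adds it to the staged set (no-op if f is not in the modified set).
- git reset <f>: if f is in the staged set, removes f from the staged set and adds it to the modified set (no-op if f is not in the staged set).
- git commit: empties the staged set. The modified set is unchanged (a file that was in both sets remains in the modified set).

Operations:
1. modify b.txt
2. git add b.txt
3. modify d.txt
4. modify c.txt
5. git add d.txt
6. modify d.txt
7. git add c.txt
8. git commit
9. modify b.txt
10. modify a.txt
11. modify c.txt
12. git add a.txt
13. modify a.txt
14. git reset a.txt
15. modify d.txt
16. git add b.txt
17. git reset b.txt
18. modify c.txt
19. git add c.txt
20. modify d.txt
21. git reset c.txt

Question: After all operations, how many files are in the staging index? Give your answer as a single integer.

After op 1 (modify b.txt): modified={b.txt} staged={none}
After op 2 (git add b.txt): modified={none} staged={b.txt}
After op 3 (modify d.txt): modified={d.txt} staged={b.txt}
After op 4 (modify c.txt): modified={c.txt, d.txt} staged={b.txt}
After op 5 (git add d.txt): modified={c.txt} staged={b.txt, d.txt}
After op 6 (modify d.txt): modified={c.txt, d.txt} staged={b.txt, d.txt}
After op 7 (git add c.txt): modified={d.txt} staged={b.txt, c.txt, d.txt}
After op 8 (git commit): modified={d.txt} staged={none}
After op 9 (modify b.txt): modified={b.txt, d.txt} staged={none}
After op 10 (modify a.txt): modified={a.txt, b.txt, d.txt} staged={none}
After op 11 (modify c.txt): modified={a.txt, b.txt, c.txt, d.txt} staged={none}
After op 12 (git add a.txt): modified={b.txt, c.txt, d.txt} staged={a.txt}
After op 13 (modify a.txt): modified={a.txt, b.txt, c.txt, d.txt} staged={a.txt}
After op 14 (git reset a.txt): modified={a.txt, b.txt, c.txt, d.txt} staged={none}
After op 15 (modify d.txt): modified={a.txt, b.txt, c.txt, d.txt} staged={none}
After op 16 (git add b.txt): modified={a.txt, c.txt, d.txt} staged={b.txt}
After op 17 (git reset b.txt): modified={a.txt, b.txt, c.txt, d.txt} staged={none}
After op 18 (modify c.txt): modified={a.txt, b.txt, c.txt, d.txt} staged={none}
After op 19 (git add c.txt): modified={a.txt, b.txt, d.txt} staged={c.txt}
After op 20 (modify d.txt): modified={a.txt, b.txt, d.txt} staged={c.txt}
After op 21 (git reset c.txt): modified={a.txt, b.txt, c.txt, d.txt} staged={none}
Final staged set: {none} -> count=0

Answer: 0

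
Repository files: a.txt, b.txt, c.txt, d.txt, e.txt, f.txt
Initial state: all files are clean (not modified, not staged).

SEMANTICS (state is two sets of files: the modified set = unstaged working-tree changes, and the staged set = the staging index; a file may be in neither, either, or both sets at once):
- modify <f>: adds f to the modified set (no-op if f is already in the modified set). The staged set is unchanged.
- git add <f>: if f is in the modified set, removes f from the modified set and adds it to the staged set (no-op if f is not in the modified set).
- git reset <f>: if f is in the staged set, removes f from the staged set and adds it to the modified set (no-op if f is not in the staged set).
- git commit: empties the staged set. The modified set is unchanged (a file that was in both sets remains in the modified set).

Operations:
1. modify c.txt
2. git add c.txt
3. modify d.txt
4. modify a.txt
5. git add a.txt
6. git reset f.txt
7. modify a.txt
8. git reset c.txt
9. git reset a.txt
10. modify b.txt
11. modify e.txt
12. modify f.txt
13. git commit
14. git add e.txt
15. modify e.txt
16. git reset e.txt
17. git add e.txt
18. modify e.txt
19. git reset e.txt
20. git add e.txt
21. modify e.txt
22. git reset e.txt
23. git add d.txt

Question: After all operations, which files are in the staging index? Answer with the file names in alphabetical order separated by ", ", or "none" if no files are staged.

Answer: d.txt

Derivation:
After op 1 (modify c.txt): modified={c.txt} staged={none}
After op 2 (git add c.txt): modified={none} staged={c.txt}
After op 3 (modify d.txt): modified={d.txt} staged={c.txt}
After op 4 (modify a.txt): modified={a.txt, d.txt} staged={c.txt}
After op 5 (git add a.txt): modified={d.txt} staged={a.txt, c.txt}
After op 6 (git reset f.txt): modified={d.txt} staged={a.txt, c.txt}
After op 7 (modify a.txt): modified={a.txt, d.txt} staged={a.txt, c.txt}
After op 8 (git reset c.txt): modified={a.txt, c.txt, d.txt} staged={a.txt}
After op 9 (git reset a.txt): modified={a.txt, c.txt, d.txt} staged={none}
After op 10 (modify b.txt): modified={a.txt, b.txt, c.txt, d.txt} staged={none}
After op 11 (modify e.txt): modified={a.txt, b.txt, c.txt, d.txt, e.txt} staged={none}
After op 12 (modify f.txt): modified={a.txt, b.txt, c.txt, d.txt, e.txt, f.txt} staged={none}
After op 13 (git commit): modified={a.txt, b.txt, c.txt, d.txt, e.txt, f.txt} staged={none}
After op 14 (git add e.txt): modified={a.txt, b.txt, c.txt, d.txt, f.txt} staged={e.txt}
After op 15 (modify e.txt): modified={a.txt, b.txt, c.txt, d.txt, e.txt, f.txt} staged={e.txt}
After op 16 (git reset e.txt): modified={a.txt, b.txt, c.txt, d.txt, e.txt, f.txt} staged={none}
After op 17 (git add e.txt): modified={a.txt, b.txt, c.txt, d.txt, f.txt} staged={e.txt}
After op 18 (modify e.txt): modified={a.txt, b.txt, c.txt, d.txt, e.txt, f.txt} staged={e.txt}
After op 19 (git reset e.txt): modified={a.txt, b.txt, c.txt, d.txt, e.txt, f.txt} staged={none}
After op 20 (git add e.txt): modified={a.txt, b.txt, c.txt, d.txt, f.txt} staged={e.txt}
After op 21 (modify e.txt): modified={a.txt, b.txt, c.txt, d.txt, e.txt, f.txt} staged={e.txt}
After op 22 (git reset e.txt): modified={a.txt, b.txt, c.txt, d.txt, e.txt, f.txt} staged={none}
After op 23 (git add d.txt): modified={a.txt, b.txt, c.txt, e.txt, f.txt} staged={d.txt}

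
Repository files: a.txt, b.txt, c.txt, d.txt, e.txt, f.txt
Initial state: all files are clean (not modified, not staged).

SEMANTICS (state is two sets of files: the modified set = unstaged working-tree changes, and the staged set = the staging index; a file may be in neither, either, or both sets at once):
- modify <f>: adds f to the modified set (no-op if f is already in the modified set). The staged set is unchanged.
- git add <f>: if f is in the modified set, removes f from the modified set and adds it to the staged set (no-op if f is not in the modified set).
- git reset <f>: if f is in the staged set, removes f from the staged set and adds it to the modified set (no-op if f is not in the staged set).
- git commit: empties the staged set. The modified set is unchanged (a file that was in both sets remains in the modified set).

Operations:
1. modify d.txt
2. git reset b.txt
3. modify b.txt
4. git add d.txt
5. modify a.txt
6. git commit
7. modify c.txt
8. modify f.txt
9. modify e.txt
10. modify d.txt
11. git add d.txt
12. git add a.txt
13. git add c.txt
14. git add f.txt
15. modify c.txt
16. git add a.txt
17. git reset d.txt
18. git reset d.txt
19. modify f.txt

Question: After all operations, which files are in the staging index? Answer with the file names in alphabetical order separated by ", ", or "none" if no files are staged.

Answer: a.txt, c.txt, f.txt

Derivation:
After op 1 (modify d.txt): modified={d.txt} staged={none}
After op 2 (git reset b.txt): modified={d.txt} staged={none}
After op 3 (modify b.txt): modified={b.txt, d.txt} staged={none}
After op 4 (git add d.txt): modified={b.txt} staged={d.txt}
After op 5 (modify a.txt): modified={a.txt, b.txt} staged={d.txt}
After op 6 (git commit): modified={a.txt, b.txt} staged={none}
After op 7 (modify c.txt): modified={a.txt, b.txt, c.txt} staged={none}
After op 8 (modify f.txt): modified={a.txt, b.txt, c.txt, f.txt} staged={none}
After op 9 (modify e.txt): modified={a.txt, b.txt, c.txt, e.txt, f.txt} staged={none}
After op 10 (modify d.txt): modified={a.txt, b.txt, c.txt, d.txt, e.txt, f.txt} staged={none}
After op 11 (git add d.txt): modified={a.txt, b.txt, c.txt, e.txt, f.txt} staged={d.txt}
After op 12 (git add a.txt): modified={b.txt, c.txt, e.txt, f.txt} staged={a.txt, d.txt}
After op 13 (git add c.txt): modified={b.txt, e.txt, f.txt} staged={a.txt, c.txt, d.txt}
After op 14 (git add f.txt): modified={b.txt, e.txt} staged={a.txt, c.txt, d.txt, f.txt}
After op 15 (modify c.txt): modified={b.txt, c.txt, e.txt} staged={a.txt, c.txt, d.txt, f.txt}
After op 16 (git add a.txt): modified={b.txt, c.txt, e.txt} staged={a.txt, c.txt, d.txt, f.txt}
After op 17 (git reset d.txt): modified={b.txt, c.txt, d.txt, e.txt} staged={a.txt, c.txt, f.txt}
After op 18 (git reset d.txt): modified={b.txt, c.txt, d.txt, e.txt} staged={a.txt, c.txt, f.txt}
After op 19 (modify f.txt): modified={b.txt, c.txt, d.txt, e.txt, f.txt} staged={a.txt, c.txt, f.txt}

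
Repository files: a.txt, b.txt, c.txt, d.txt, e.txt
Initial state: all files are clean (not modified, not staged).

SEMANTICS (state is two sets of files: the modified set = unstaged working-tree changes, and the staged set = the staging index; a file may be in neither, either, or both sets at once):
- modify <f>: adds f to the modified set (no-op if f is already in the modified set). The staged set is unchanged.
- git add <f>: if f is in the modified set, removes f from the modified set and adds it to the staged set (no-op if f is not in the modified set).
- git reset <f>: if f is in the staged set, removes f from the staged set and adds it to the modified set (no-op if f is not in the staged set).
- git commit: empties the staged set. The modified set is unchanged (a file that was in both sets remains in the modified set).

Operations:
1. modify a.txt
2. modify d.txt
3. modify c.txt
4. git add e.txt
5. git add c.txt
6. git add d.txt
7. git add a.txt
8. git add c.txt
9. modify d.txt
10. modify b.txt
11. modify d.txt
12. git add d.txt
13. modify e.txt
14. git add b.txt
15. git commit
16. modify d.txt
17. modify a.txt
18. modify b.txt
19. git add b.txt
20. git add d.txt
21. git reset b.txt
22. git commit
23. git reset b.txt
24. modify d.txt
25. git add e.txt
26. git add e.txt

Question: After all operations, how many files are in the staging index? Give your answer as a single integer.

After op 1 (modify a.txt): modified={a.txt} staged={none}
After op 2 (modify d.txt): modified={a.txt, d.txt} staged={none}
After op 3 (modify c.txt): modified={a.txt, c.txt, d.txt} staged={none}
After op 4 (git add e.txt): modified={a.txt, c.txt, d.txt} staged={none}
After op 5 (git add c.txt): modified={a.txt, d.txt} staged={c.txt}
After op 6 (git add d.txt): modified={a.txt} staged={c.txt, d.txt}
After op 7 (git add a.txt): modified={none} staged={a.txt, c.txt, d.txt}
After op 8 (git add c.txt): modified={none} staged={a.txt, c.txt, d.txt}
After op 9 (modify d.txt): modified={d.txt} staged={a.txt, c.txt, d.txt}
After op 10 (modify b.txt): modified={b.txt, d.txt} staged={a.txt, c.txt, d.txt}
After op 11 (modify d.txt): modified={b.txt, d.txt} staged={a.txt, c.txt, d.txt}
After op 12 (git add d.txt): modified={b.txt} staged={a.txt, c.txt, d.txt}
After op 13 (modify e.txt): modified={b.txt, e.txt} staged={a.txt, c.txt, d.txt}
After op 14 (git add b.txt): modified={e.txt} staged={a.txt, b.txt, c.txt, d.txt}
After op 15 (git commit): modified={e.txt} staged={none}
After op 16 (modify d.txt): modified={d.txt, e.txt} staged={none}
After op 17 (modify a.txt): modified={a.txt, d.txt, e.txt} staged={none}
After op 18 (modify b.txt): modified={a.txt, b.txt, d.txt, e.txt} staged={none}
After op 19 (git add b.txt): modified={a.txt, d.txt, e.txt} staged={b.txt}
After op 20 (git add d.txt): modified={a.txt, e.txt} staged={b.txt, d.txt}
After op 21 (git reset b.txt): modified={a.txt, b.txt, e.txt} staged={d.txt}
After op 22 (git commit): modified={a.txt, b.txt, e.txt} staged={none}
After op 23 (git reset b.txt): modified={a.txt, b.txt, e.txt} staged={none}
After op 24 (modify d.txt): modified={a.txt, b.txt, d.txt, e.txt} staged={none}
After op 25 (git add e.txt): modified={a.txt, b.txt, d.txt} staged={e.txt}
After op 26 (git add e.txt): modified={a.txt, b.txt, d.txt} staged={e.txt}
Final staged set: {e.txt} -> count=1

Answer: 1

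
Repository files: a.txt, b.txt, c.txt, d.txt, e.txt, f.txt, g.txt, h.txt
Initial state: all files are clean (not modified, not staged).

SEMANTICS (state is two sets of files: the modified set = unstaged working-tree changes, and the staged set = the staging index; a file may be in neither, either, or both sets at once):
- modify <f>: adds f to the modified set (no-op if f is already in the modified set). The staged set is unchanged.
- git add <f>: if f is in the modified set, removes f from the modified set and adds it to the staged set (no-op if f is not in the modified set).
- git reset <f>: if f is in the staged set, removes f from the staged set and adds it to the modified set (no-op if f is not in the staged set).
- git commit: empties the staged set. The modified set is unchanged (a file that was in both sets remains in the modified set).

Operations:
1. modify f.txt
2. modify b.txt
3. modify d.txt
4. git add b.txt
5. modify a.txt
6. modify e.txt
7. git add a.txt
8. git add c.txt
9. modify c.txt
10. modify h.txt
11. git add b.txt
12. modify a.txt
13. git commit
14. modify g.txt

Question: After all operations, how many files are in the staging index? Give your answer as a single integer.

After op 1 (modify f.txt): modified={f.txt} staged={none}
After op 2 (modify b.txt): modified={b.txt, f.txt} staged={none}
After op 3 (modify d.txt): modified={b.txt, d.txt, f.txt} staged={none}
After op 4 (git add b.txt): modified={d.txt, f.txt} staged={b.txt}
After op 5 (modify a.txt): modified={a.txt, d.txt, f.txt} staged={b.txt}
After op 6 (modify e.txt): modified={a.txt, d.txt, e.txt, f.txt} staged={b.txt}
After op 7 (git add a.txt): modified={d.txt, e.txt, f.txt} staged={a.txt, b.txt}
After op 8 (git add c.txt): modified={d.txt, e.txt, f.txt} staged={a.txt, b.txt}
After op 9 (modify c.txt): modified={c.txt, d.txt, e.txt, f.txt} staged={a.txt, b.txt}
After op 10 (modify h.txt): modified={c.txt, d.txt, e.txt, f.txt, h.txt} staged={a.txt, b.txt}
After op 11 (git add b.txt): modified={c.txt, d.txt, e.txt, f.txt, h.txt} staged={a.txt, b.txt}
After op 12 (modify a.txt): modified={a.txt, c.txt, d.txt, e.txt, f.txt, h.txt} staged={a.txt, b.txt}
After op 13 (git commit): modified={a.txt, c.txt, d.txt, e.txt, f.txt, h.txt} staged={none}
After op 14 (modify g.txt): modified={a.txt, c.txt, d.txt, e.txt, f.txt, g.txt, h.txt} staged={none}
Final staged set: {none} -> count=0

Answer: 0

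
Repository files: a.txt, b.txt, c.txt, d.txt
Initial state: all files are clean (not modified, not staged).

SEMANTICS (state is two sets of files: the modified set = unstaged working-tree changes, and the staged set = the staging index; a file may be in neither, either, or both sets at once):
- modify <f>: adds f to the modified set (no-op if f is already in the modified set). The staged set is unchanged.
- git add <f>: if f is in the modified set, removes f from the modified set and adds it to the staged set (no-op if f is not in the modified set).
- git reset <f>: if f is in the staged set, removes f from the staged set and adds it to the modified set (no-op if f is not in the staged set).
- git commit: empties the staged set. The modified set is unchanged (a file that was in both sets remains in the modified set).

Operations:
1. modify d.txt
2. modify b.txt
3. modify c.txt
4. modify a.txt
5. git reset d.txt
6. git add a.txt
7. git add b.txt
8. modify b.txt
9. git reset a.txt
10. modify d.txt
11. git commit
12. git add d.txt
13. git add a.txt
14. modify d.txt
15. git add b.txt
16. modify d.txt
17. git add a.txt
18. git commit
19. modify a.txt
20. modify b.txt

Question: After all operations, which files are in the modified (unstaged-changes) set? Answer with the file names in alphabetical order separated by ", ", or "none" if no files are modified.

Answer: a.txt, b.txt, c.txt, d.txt

Derivation:
After op 1 (modify d.txt): modified={d.txt} staged={none}
After op 2 (modify b.txt): modified={b.txt, d.txt} staged={none}
After op 3 (modify c.txt): modified={b.txt, c.txt, d.txt} staged={none}
After op 4 (modify a.txt): modified={a.txt, b.txt, c.txt, d.txt} staged={none}
After op 5 (git reset d.txt): modified={a.txt, b.txt, c.txt, d.txt} staged={none}
After op 6 (git add a.txt): modified={b.txt, c.txt, d.txt} staged={a.txt}
After op 7 (git add b.txt): modified={c.txt, d.txt} staged={a.txt, b.txt}
After op 8 (modify b.txt): modified={b.txt, c.txt, d.txt} staged={a.txt, b.txt}
After op 9 (git reset a.txt): modified={a.txt, b.txt, c.txt, d.txt} staged={b.txt}
After op 10 (modify d.txt): modified={a.txt, b.txt, c.txt, d.txt} staged={b.txt}
After op 11 (git commit): modified={a.txt, b.txt, c.txt, d.txt} staged={none}
After op 12 (git add d.txt): modified={a.txt, b.txt, c.txt} staged={d.txt}
After op 13 (git add a.txt): modified={b.txt, c.txt} staged={a.txt, d.txt}
After op 14 (modify d.txt): modified={b.txt, c.txt, d.txt} staged={a.txt, d.txt}
After op 15 (git add b.txt): modified={c.txt, d.txt} staged={a.txt, b.txt, d.txt}
After op 16 (modify d.txt): modified={c.txt, d.txt} staged={a.txt, b.txt, d.txt}
After op 17 (git add a.txt): modified={c.txt, d.txt} staged={a.txt, b.txt, d.txt}
After op 18 (git commit): modified={c.txt, d.txt} staged={none}
After op 19 (modify a.txt): modified={a.txt, c.txt, d.txt} staged={none}
After op 20 (modify b.txt): modified={a.txt, b.txt, c.txt, d.txt} staged={none}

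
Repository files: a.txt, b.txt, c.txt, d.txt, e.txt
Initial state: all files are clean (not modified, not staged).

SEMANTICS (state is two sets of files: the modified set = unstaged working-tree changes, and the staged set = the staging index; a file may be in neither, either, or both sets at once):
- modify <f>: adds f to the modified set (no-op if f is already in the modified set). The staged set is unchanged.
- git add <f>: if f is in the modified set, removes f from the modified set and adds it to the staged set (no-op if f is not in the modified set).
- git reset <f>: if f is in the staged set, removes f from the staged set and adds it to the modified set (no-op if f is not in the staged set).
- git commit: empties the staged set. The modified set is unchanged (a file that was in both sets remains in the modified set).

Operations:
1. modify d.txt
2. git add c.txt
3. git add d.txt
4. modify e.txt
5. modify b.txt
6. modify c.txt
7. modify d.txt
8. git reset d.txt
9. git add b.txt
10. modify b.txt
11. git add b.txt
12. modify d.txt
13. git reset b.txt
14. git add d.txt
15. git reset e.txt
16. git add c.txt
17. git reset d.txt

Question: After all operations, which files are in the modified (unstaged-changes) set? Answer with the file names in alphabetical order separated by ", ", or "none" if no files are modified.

Answer: b.txt, d.txt, e.txt

Derivation:
After op 1 (modify d.txt): modified={d.txt} staged={none}
After op 2 (git add c.txt): modified={d.txt} staged={none}
After op 3 (git add d.txt): modified={none} staged={d.txt}
After op 4 (modify e.txt): modified={e.txt} staged={d.txt}
After op 5 (modify b.txt): modified={b.txt, e.txt} staged={d.txt}
After op 6 (modify c.txt): modified={b.txt, c.txt, e.txt} staged={d.txt}
After op 7 (modify d.txt): modified={b.txt, c.txt, d.txt, e.txt} staged={d.txt}
After op 8 (git reset d.txt): modified={b.txt, c.txt, d.txt, e.txt} staged={none}
After op 9 (git add b.txt): modified={c.txt, d.txt, e.txt} staged={b.txt}
After op 10 (modify b.txt): modified={b.txt, c.txt, d.txt, e.txt} staged={b.txt}
After op 11 (git add b.txt): modified={c.txt, d.txt, e.txt} staged={b.txt}
After op 12 (modify d.txt): modified={c.txt, d.txt, e.txt} staged={b.txt}
After op 13 (git reset b.txt): modified={b.txt, c.txt, d.txt, e.txt} staged={none}
After op 14 (git add d.txt): modified={b.txt, c.txt, e.txt} staged={d.txt}
After op 15 (git reset e.txt): modified={b.txt, c.txt, e.txt} staged={d.txt}
After op 16 (git add c.txt): modified={b.txt, e.txt} staged={c.txt, d.txt}
After op 17 (git reset d.txt): modified={b.txt, d.txt, e.txt} staged={c.txt}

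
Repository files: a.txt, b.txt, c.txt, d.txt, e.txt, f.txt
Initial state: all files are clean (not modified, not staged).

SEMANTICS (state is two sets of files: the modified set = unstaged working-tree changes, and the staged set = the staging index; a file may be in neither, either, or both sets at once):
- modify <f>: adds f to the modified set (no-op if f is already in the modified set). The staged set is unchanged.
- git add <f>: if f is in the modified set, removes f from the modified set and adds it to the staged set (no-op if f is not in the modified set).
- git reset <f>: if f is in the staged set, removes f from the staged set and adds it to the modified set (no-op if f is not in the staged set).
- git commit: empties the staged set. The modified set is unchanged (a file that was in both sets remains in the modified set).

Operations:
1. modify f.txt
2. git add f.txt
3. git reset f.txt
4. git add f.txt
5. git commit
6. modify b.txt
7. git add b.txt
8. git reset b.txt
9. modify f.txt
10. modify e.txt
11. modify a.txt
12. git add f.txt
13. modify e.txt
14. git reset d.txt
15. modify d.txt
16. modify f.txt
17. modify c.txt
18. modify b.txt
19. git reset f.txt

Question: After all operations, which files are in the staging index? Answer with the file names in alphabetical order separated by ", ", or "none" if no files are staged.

After op 1 (modify f.txt): modified={f.txt} staged={none}
After op 2 (git add f.txt): modified={none} staged={f.txt}
After op 3 (git reset f.txt): modified={f.txt} staged={none}
After op 4 (git add f.txt): modified={none} staged={f.txt}
After op 5 (git commit): modified={none} staged={none}
After op 6 (modify b.txt): modified={b.txt} staged={none}
After op 7 (git add b.txt): modified={none} staged={b.txt}
After op 8 (git reset b.txt): modified={b.txt} staged={none}
After op 9 (modify f.txt): modified={b.txt, f.txt} staged={none}
After op 10 (modify e.txt): modified={b.txt, e.txt, f.txt} staged={none}
After op 11 (modify a.txt): modified={a.txt, b.txt, e.txt, f.txt} staged={none}
After op 12 (git add f.txt): modified={a.txt, b.txt, e.txt} staged={f.txt}
After op 13 (modify e.txt): modified={a.txt, b.txt, e.txt} staged={f.txt}
After op 14 (git reset d.txt): modified={a.txt, b.txt, e.txt} staged={f.txt}
After op 15 (modify d.txt): modified={a.txt, b.txt, d.txt, e.txt} staged={f.txt}
After op 16 (modify f.txt): modified={a.txt, b.txt, d.txt, e.txt, f.txt} staged={f.txt}
After op 17 (modify c.txt): modified={a.txt, b.txt, c.txt, d.txt, e.txt, f.txt} staged={f.txt}
After op 18 (modify b.txt): modified={a.txt, b.txt, c.txt, d.txt, e.txt, f.txt} staged={f.txt}
After op 19 (git reset f.txt): modified={a.txt, b.txt, c.txt, d.txt, e.txt, f.txt} staged={none}

Answer: none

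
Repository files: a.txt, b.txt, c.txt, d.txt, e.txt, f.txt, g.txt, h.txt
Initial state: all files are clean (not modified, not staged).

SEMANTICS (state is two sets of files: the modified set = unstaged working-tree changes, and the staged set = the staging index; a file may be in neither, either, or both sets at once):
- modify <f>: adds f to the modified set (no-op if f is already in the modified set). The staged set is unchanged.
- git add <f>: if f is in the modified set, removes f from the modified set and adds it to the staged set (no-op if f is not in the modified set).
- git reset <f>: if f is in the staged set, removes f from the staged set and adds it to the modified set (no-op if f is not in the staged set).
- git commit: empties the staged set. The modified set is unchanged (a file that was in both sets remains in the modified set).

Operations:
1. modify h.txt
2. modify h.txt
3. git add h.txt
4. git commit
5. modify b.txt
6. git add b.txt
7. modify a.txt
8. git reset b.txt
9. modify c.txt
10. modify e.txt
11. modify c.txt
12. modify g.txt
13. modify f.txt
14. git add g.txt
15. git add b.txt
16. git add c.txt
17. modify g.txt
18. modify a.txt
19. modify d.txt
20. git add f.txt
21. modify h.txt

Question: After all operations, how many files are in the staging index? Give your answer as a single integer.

Answer: 4

Derivation:
After op 1 (modify h.txt): modified={h.txt} staged={none}
After op 2 (modify h.txt): modified={h.txt} staged={none}
After op 3 (git add h.txt): modified={none} staged={h.txt}
After op 4 (git commit): modified={none} staged={none}
After op 5 (modify b.txt): modified={b.txt} staged={none}
After op 6 (git add b.txt): modified={none} staged={b.txt}
After op 7 (modify a.txt): modified={a.txt} staged={b.txt}
After op 8 (git reset b.txt): modified={a.txt, b.txt} staged={none}
After op 9 (modify c.txt): modified={a.txt, b.txt, c.txt} staged={none}
After op 10 (modify e.txt): modified={a.txt, b.txt, c.txt, e.txt} staged={none}
After op 11 (modify c.txt): modified={a.txt, b.txt, c.txt, e.txt} staged={none}
After op 12 (modify g.txt): modified={a.txt, b.txt, c.txt, e.txt, g.txt} staged={none}
After op 13 (modify f.txt): modified={a.txt, b.txt, c.txt, e.txt, f.txt, g.txt} staged={none}
After op 14 (git add g.txt): modified={a.txt, b.txt, c.txt, e.txt, f.txt} staged={g.txt}
After op 15 (git add b.txt): modified={a.txt, c.txt, e.txt, f.txt} staged={b.txt, g.txt}
After op 16 (git add c.txt): modified={a.txt, e.txt, f.txt} staged={b.txt, c.txt, g.txt}
After op 17 (modify g.txt): modified={a.txt, e.txt, f.txt, g.txt} staged={b.txt, c.txt, g.txt}
After op 18 (modify a.txt): modified={a.txt, e.txt, f.txt, g.txt} staged={b.txt, c.txt, g.txt}
After op 19 (modify d.txt): modified={a.txt, d.txt, e.txt, f.txt, g.txt} staged={b.txt, c.txt, g.txt}
After op 20 (git add f.txt): modified={a.txt, d.txt, e.txt, g.txt} staged={b.txt, c.txt, f.txt, g.txt}
After op 21 (modify h.txt): modified={a.txt, d.txt, e.txt, g.txt, h.txt} staged={b.txt, c.txt, f.txt, g.txt}
Final staged set: {b.txt, c.txt, f.txt, g.txt} -> count=4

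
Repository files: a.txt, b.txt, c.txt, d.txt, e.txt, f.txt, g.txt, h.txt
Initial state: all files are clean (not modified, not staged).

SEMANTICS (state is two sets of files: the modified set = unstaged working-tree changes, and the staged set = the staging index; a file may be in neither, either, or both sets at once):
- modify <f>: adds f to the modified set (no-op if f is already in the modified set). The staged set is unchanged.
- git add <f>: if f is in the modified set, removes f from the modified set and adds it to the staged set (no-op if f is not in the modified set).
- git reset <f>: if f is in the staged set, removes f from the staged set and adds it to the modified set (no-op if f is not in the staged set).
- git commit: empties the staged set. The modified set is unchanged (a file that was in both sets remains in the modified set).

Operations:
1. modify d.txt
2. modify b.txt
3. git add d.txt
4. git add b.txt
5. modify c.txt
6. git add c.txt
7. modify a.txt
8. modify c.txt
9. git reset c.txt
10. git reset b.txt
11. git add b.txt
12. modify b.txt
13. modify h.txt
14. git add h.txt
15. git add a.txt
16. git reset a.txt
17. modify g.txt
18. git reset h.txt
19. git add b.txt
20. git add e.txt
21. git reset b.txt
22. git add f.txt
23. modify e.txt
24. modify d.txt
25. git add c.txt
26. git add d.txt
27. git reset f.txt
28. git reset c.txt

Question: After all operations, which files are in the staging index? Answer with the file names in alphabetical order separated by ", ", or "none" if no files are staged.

Answer: d.txt

Derivation:
After op 1 (modify d.txt): modified={d.txt} staged={none}
After op 2 (modify b.txt): modified={b.txt, d.txt} staged={none}
After op 3 (git add d.txt): modified={b.txt} staged={d.txt}
After op 4 (git add b.txt): modified={none} staged={b.txt, d.txt}
After op 5 (modify c.txt): modified={c.txt} staged={b.txt, d.txt}
After op 6 (git add c.txt): modified={none} staged={b.txt, c.txt, d.txt}
After op 7 (modify a.txt): modified={a.txt} staged={b.txt, c.txt, d.txt}
After op 8 (modify c.txt): modified={a.txt, c.txt} staged={b.txt, c.txt, d.txt}
After op 9 (git reset c.txt): modified={a.txt, c.txt} staged={b.txt, d.txt}
After op 10 (git reset b.txt): modified={a.txt, b.txt, c.txt} staged={d.txt}
After op 11 (git add b.txt): modified={a.txt, c.txt} staged={b.txt, d.txt}
After op 12 (modify b.txt): modified={a.txt, b.txt, c.txt} staged={b.txt, d.txt}
After op 13 (modify h.txt): modified={a.txt, b.txt, c.txt, h.txt} staged={b.txt, d.txt}
After op 14 (git add h.txt): modified={a.txt, b.txt, c.txt} staged={b.txt, d.txt, h.txt}
After op 15 (git add a.txt): modified={b.txt, c.txt} staged={a.txt, b.txt, d.txt, h.txt}
After op 16 (git reset a.txt): modified={a.txt, b.txt, c.txt} staged={b.txt, d.txt, h.txt}
After op 17 (modify g.txt): modified={a.txt, b.txt, c.txt, g.txt} staged={b.txt, d.txt, h.txt}
After op 18 (git reset h.txt): modified={a.txt, b.txt, c.txt, g.txt, h.txt} staged={b.txt, d.txt}
After op 19 (git add b.txt): modified={a.txt, c.txt, g.txt, h.txt} staged={b.txt, d.txt}
After op 20 (git add e.txt): modified={a.txt, c.txt, g.txt, h.txt} staged={b.txt, d.txt}
After op 21 (git reset b.txt): modified={a.txt, b.txt, c.txt, g.txt, h.txt} staged={d.txt}
After op 22 (git add f.txt): modified={a.txt, b.txt, c.txt, g.txt, h.txt} staged={d.txt}
After op 23 (modify e.txt): modified={a.txt, b.txt, c.txt, e.txt, g.txt, h.txt} staged={d.txt}
After op 24 (modify d.txt): modified={a.txt, b.txt, c.txt, d.txt, e.txt, g.txt, h.txt} staged={d.txt}
After op 25 (git add c.txt): modified={a.txt, b.txt, d.txt, e.txt, g.txt, h.txt} staged={c.txt, d.txt}
After op 26 (git add d.txt): modified={a.txt, b.txt, e.txt, g.txt, h.txt} staged={c.txt, d.txt}
After op 27 (git reset f.txt): modified={a.txt, b.txt, e.txt, g.txt, h.txt} staged={c.txt, d.txt}
After op 28 (git reset c.txt): modified={a.txt, b.txt, c.txt, e.txt, g.txt, h.txt} staged={d.txt}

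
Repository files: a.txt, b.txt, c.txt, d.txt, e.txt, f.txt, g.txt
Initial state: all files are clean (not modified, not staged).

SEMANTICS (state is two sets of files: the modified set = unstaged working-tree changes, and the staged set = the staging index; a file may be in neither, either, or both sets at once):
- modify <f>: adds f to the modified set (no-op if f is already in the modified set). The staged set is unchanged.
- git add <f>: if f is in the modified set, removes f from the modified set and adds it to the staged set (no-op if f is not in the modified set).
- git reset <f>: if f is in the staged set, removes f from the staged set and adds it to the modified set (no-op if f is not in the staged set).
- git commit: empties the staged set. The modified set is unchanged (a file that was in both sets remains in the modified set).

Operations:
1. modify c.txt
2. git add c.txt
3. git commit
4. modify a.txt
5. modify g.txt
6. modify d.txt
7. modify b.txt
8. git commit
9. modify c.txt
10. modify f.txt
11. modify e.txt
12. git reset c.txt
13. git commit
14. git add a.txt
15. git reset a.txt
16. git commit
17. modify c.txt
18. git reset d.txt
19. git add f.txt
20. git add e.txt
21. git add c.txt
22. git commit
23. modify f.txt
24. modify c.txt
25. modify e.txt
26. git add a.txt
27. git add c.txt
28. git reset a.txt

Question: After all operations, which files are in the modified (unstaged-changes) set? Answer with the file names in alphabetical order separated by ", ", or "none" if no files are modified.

After op 1 (modify c.txt): modified={c.txt} staged={none}
After op 2 (git add c.txt): modified={none} staged={c.txt}
After op 3 (git commit): modified={none} staged={none}
After op 4 (modify a.txt): modified={a.txt} staged={none}
After op 5 (modify g.txt): modified={a.txt, g.txt} staged={none}
After op 6 (modify d.txt): modified={a.txt, d.txt, g.txt} staged={none}
After op 7 (modify b.txt): modified={a.txt, b.txt, d.txt, g.txt} staged={none}
After op 8 (git commit): modified={a.txt, b.txt, d.txt, g.txt} staged={none}
After op 9 (modify c.txt): modified={a.txt, b.txt, c.txt, d.txt, g.txt} staged={none}
After op 10 (modify f.txt): modified={a.txt, b.txt, c.txt, d.txt, f.txt, g.txt} staged={none}
After op 11 (modify e.txt): modified={a.txt, b.txt, c.txt, d.txt, e.txt, f.txt, g.txt} staged={none}
After op 12 (git reset c.txt): modified={a.txt, b.txt, c.txt, d.txt, e.txt, f.txt, g.txt} staged={none}
After op 13 (git commit): modified={a.txt, b.txt, c.txt, d.txt, e.txt, f.txt, g.txt} staged={none}
After op 14 (git add a.txt): modified={b.txt, c.txt, d.txt, e.txt, f.txt, g.txt} staged={a.txt}
After op 15 (git reset a.txt): modified={a.txt, b.txt, c.txt, d.txt, e.txt, f.txt, g.txt} staged={none}
After op 16 (git commit): modified={a.txt, b.txt, c.txt, d.txt, e.txt, f.txt, g.txt} staged={none}
After op 17 (modify c.txt): modified={a.txt, b.txt, c.txt, d.txt, e.txt, f.txt, g.txt} staged={none}
After op 18 (git reset d.txt): modified={a.txt, b.txt, c.txt, d.txt, e.txt, f.txt, g.txt} staged={none}
After op 19 (git add f.txt): modified={a.txt, b.txt, c.txt, d.txt, e.txt, g.txt} staged={f.txt}
After op 20 (git add e.txt): modified={a.txt, b.txt, c.txt, d.txt, g.txt} staged={e.txt, f.txt}
After op 21 (git add c.txt): modified={a.txt, b.txt, d.txt, g.txt} staged={c.txt, e.txt, f.txt}
After op 22 (git commit): modified={a.txt, b.txt, d.txt, g.txt} staged={none}
After op 23 (modify f.txt): modified={a.txt, b.txt, d.txt, f.txt, g.txt} staged={none}
After op 24 (modify c.txt): modified={a.txt, b.txt, c.txt, d.txt, f.txt, g.txt} staged={none}
After op 25 (modify e.txt): modified={a.txt, b.txt, c.txt, d.txt, e.txt, f.txt, g.txt} staged={none}
After op 26 (git add a.txt): modified={b.txt, c.txt, d.txt, e.txt, f.txt, g.txt} staged={a.txt}
After op 27 (git add c.txt): modified={b.txt, d.txt, e.txt, f.txt, g.txt} staged={a.txt, c.txt}
After op 28 (git reset a.txt): modified={a.txt, b.txt, d.txt, e.txt, f.txt, g.txt} staged={c.txt}

Answer: a.txt, b.txt, d.txt, e.txt, f.txt, g.txt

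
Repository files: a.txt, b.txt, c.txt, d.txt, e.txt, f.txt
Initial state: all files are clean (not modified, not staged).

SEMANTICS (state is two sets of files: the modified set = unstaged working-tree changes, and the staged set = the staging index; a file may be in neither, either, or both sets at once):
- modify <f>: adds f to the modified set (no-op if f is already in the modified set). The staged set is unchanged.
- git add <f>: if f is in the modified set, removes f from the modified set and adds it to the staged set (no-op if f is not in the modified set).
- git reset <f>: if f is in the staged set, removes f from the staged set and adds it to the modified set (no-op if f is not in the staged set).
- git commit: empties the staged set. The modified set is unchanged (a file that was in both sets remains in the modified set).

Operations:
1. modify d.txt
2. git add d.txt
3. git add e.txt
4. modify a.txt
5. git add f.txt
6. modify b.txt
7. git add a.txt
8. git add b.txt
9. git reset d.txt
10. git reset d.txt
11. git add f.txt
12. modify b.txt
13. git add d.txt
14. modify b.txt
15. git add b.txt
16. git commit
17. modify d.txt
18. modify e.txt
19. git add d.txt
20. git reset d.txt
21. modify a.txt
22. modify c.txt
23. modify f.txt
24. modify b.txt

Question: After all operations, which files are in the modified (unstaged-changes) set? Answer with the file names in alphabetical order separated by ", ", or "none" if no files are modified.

After op 1 (modify d.txt): modified={d.txt} staged={none}
After op 2 (git add d.txt): modified={none} staged={d.txt}
After op 3 (git add e.txt): modified={none} staged={d.txt}
After op 4 (modify a.txt): modified={a.txt} staged={d.txt}
After op 5 (git add f.txt): modified={a.txt} staged={d.txt}
After op 6 (modify b.txt): modified={a.txt, b.txt} staged={d.txt}
After op 7 (git add a.txt): modified={b.txt} staged={a.txt, d.txt}
After op 8 (git add b.txt): modified={none} staged={a.txt, b.txt, d.txt}
After op 9 (git reset d.txt): modified={d.txt} staged={a.txt, b.txt}
After op 10 (git reset d.txt): modified={d.txt} staged={a.txt, b.txt}
After op 11 (git add f.txt): modified={d.txt} staged={a.txt, b.txt}
After op 12 (modify b.txt): modified={b.txt, d.txt} staged={a.txt, b.txt}
After op 13 (git add d.txt): modified={b.txt} staged={a.txt, b.txt, d.txt}
After op 14 (modify b.txt): modified={b.txt} staged={a.txt, b.txt, d.txt}
After op 15 (git add b.txt): modified={none} staged={a.txt, b.txt, d.txt}
After op 16 (git commit): modified={none} staged={none}
After op 17 (modify d.txt): modified={d.txt} staged={none}
After op 18 (modify e.txt): modified={d.txt, e.txt} staged={none}
After op 19 (git add d.txt): modified={e.txt} staged={d.txt}
After op 20 (git reset d.txt): modified={d.txt, e.txt} staged={none}
After op 21 (modify a.txt): modified={a.txt, d.txt, e.txt} staged={none}
After op 22 (modify c.txt): modified={a.txt, c.txt, d.txt, e.txt} staged={none}
After op 23 (modify f.txt): modified={a.txt, c.txt, d.txt, e.txt, f.txt} staged={none}
After op 24 (modify b.txt): modified={a.txt, b.txt, c.txt, d.txt, e.txt, f.txt} staged={none}

Answer: a.txt, b.txt, c.txt, d.txt, e.txt, f.txt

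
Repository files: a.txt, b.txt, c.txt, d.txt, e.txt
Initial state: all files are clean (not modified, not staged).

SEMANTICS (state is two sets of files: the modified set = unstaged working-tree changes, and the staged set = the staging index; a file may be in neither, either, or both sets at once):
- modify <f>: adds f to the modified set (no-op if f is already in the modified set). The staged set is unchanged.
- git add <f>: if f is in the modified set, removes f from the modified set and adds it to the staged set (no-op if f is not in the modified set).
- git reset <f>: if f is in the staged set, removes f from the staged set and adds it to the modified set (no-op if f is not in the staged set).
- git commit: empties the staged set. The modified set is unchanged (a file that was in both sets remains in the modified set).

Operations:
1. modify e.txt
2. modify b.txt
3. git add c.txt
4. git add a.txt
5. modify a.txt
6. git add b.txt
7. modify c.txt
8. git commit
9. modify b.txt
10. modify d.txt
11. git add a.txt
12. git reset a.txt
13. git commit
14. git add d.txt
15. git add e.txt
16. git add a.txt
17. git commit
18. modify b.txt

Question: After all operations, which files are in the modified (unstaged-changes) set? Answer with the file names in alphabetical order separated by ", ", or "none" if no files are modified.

After op 1 (modify e.txt): modified={e.txt} staged={none}
After op 2 (modify b.txt): modified={b.txt, e.txt} staged={none}
After op 3 (git add c.txt): modified={b.txt, e.txt} staged={none}
After op 4 (git add a.txt): modified={b.txt, e.txt} staged={none}
After op 5 (modify a.txt): modified={a.txt, b.txt, e.txt} staged={none}
After op 6 (git add b.txt): modified={a.txt, e.txt} staged={b.txt}
After op 7 (modify c.txt): modified={a.txt, c.txt, e.txt} staged={b.txt}
After op 8 (git commit): modified={a.txt, c.txt, e.txt} staged={none}
After op 9 (modify b.txt): modified={a.txt, b.txt, c.txt, e.txt} staged={none}
After op 10 (modify d.txt): modified={a.txt, b.txt, c.txt, d.txt, e.txt} staged={none}
After op 11 (git add a.txt): modified={b.txt, c.txt, d.txt, e.txt} staged={a.txt}
After op 12 (git reset a.txt): modified={a.txt, b.txt, c.txt, d.txt, e.txt} staged={none}
After op 13 (git commit): modified={a.txt, b.txt, c.txt, d.txt, e.txt} staged={none}
After op 14 (git add d.txt): modified={a.txt, b.txt, c.txt, e.txt} staged={d.txt}
After op 15 (git add e.txt): modified={a.txt, b.txt, c.txt} staged={d.txt, e.txt}
After op 16 (git add a.txt): modified={b.txt, c.txt} staged={a.txt, d.txt, e.txt}
After op 17 (git commit): modified={b.txt, c.txt} staged={none}
After op 18 (modify b.txt): modified={b.txt, c.txt} staged={none}

Answer: b.txt, c.txt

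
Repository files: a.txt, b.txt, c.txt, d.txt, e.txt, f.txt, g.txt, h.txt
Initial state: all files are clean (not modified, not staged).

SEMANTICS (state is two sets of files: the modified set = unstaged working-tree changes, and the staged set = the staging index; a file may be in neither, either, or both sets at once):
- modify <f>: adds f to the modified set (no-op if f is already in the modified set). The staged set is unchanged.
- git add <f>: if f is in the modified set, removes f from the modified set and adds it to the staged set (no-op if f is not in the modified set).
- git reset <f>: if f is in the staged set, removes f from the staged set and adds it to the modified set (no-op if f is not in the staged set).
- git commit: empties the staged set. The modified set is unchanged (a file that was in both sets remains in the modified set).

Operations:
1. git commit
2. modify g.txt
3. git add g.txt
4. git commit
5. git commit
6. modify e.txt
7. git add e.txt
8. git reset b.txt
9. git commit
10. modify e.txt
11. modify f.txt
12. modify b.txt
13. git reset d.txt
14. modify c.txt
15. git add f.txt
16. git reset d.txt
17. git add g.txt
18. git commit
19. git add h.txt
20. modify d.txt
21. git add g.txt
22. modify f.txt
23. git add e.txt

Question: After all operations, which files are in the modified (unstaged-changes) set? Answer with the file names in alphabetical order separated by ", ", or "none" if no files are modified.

After op 1 (git commit): modified={none} staged={none}
After op 2 (modify g.txt): modified={g.txt} staged={none}
After op 3 (git add g.txt): modified={none} staged={g.txt}
After op 4 (git commit): modified={none} staged={none}
After op 5 (git commit): modified={none} staged={none}
After op 6 (modify e.txt): modified={e.txt} staged={none}
After op 7 (git add e.txt): modified={none} staged={e.txt}
After op 8 (git reset b.txt): modified={none} staged={e.txt}
After op 9 (git commit): modified={none} staged={none}
After op 10 (modify e.txt): modified={e.txt} staged={none}
After op 11 (modify f.txt): modified={e.txt, f.txt} staged={none}
After op 12 (modify b.txt): modified={b.txt, e.txt, f.txt} staged={none}
After op 13 (git reset d.txt): modified={b.txt, e.txt, f.txt} staged={none}
After op 14 (modify c.txt): modified={b.txt, c.txt, e.txt, f.txt} staged={none}
After op 15 (git add f.txt): modified={b.txt, c.txt, e.txt} staged={f.txt}
After op 16 (git reset d.txt): modified={b.txt, c.txt, e.txt} staged={f.txt}
After op 17 (git add g.txt): modified={b.txt, c.txt, e.txt} staged={f.txt}
After op 18 (git commit): modified={b.txt, c.txt, e.txt} staged={none}
After op 19 (git add h.txt): modified={b.txt, c.txt, e.txt} staged={none}
After op 20 (modify d.txt): modified={b.txt, c.txt, d.txt, e.txt} staged={none}
After op 21 (git add g.txt): modified={b.txt, c.txt, d.txt, e.txt} staged={none}
After op 22 (modify f.txt): modified={b.txt, c.txt, d.txt, e.txt, f.txt} staged={none}
After op 23 (git add e.txt): modified={b.txt, c.txt, d.txt, f.txt} staged={e.txt}

Answer: b.txt, c.txt, d.txt, f.txt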